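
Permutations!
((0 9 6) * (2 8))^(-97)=(0 6 9)(2 8)=[6, 1, 8, 3, 4, 5, 9, 7, 2, 0]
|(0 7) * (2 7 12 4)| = |(0 12 4 2 7)| = 5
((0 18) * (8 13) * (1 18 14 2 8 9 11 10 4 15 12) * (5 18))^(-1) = [18, 12, 14, 3, 10, 1, 6, 7, 2, 13, 11, 9, 15, 8, 0, 4, 16, 17, 5] = (0 18 5 1 12 15 4 10 11 9 13 8 2 14)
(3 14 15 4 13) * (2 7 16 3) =(2 7 16 3 14 15 4 13) =[0, 1, 7, 14, 13, 5, 6, 16, 8, 9, 10, 11, 12, 2, 15, 4, 3]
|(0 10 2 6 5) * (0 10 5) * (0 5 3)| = 4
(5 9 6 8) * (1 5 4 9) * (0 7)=(0 7)(1 5)(4 9 6 8)=[7, 5, 2, 3, 9, 1, 8, 0, 4, 6]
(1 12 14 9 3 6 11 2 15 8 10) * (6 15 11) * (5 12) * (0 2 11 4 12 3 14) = (0 2 4 12)(1 5 3 15 8 10)(9 14) = [2, 5, 4, 15, 12, 3, 6, 7, 10, 14, 1, 11, 0, 13, 9, 8]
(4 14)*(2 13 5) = [0, 1, 13, 3, 14, 2, 6, 7, 8, 9, 10, 11, 12, 5, 4] = (2 13 5)(4 14)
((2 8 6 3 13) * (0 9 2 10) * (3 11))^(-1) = [10, 1, 9, 11, 4, 5, 8, 7, 2, 0, 13, 6, 12, 3] = (0 10 13 3 11 6 8 2 9)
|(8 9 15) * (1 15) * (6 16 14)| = 12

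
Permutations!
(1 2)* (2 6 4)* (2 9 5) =(1 6 4 9 5 2) =[0, 6, 1, 3, 9, 2, 4, 7, 8, 5]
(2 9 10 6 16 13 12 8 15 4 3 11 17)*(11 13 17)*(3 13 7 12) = (2 9 10 6 16 17)(3 7 12 8 15 4 13) = [0, 1, 9, 7, 13, 5, 16, 12, 15, 10, 6, 11, 8, 3, 14, 4, 17, 2]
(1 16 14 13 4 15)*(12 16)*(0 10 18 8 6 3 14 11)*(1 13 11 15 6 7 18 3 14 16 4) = (0 10 3 16 15 13 1 12 4 6 14 11)(7 18 8) = [10, 12, 2, 16, 6, 5, 14, 18, 7, 9, 3, 0, 4, 1, 11, 13, 15, 17, 8]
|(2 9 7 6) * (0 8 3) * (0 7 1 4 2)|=20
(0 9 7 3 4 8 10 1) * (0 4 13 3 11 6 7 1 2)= (0 9 1 4 8 10 2)(3 13)(6 7 11)= [9, 4, 0, 13, 8, 5, 7, 11, 10, 1, 2, 6, 12, 3]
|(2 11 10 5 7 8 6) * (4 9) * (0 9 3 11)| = 11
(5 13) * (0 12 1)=[12, 0, 2, 3, 4, 13, 6, 7, 8, 9, 10, 11, 1, 5]=(0 12 1)(5 13)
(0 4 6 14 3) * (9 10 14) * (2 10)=(0 4 6 9 2 10 14 3)=[4, 1, 10, 0, 6, 5, 9, 7, 8, 2, 14, 11, 12, 13, 3]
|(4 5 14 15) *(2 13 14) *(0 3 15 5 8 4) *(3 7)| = |(0 7 3 15)(2 13 14 5)(4 8)| = 4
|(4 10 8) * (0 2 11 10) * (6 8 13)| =|(0 2 11 10 13 6 8 4)| =8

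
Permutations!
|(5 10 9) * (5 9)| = |(5 10)| = 2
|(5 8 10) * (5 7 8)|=3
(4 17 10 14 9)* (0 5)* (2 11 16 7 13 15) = (0 5)(2 11 16 7 13 15)(4 17 10 14 9) = [5, 1, 11, 3, 17, 0, 6, 13, 8, 4, 14, 16, 12, 15, 9, 2, 7, 10]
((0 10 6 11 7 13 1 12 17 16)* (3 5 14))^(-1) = (0 16 17 12 1 13 7 11 6 10)(3 14 5) = [16, 13, 2, 14, 4, 3, 10, 11, 8, 9, 0, 6, 1, 7, 5, 15, 17, 12]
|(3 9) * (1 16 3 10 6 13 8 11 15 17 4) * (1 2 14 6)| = |(1 16 3 9 10)(2 14 6 13 8 11 15 17 4)| = 45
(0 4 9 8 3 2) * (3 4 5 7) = [5, 1, 0, 2, 9, 7, 6, 3, 4, 8] = (0 5 7 3 2)(4 9 8)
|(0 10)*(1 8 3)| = |(0 10)(1 8 3)| = 6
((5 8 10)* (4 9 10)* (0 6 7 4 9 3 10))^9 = [0, 1, 2, 3, 4, 5, 6, 7, 8, 9, 10] = (10)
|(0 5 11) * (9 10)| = |(0 5 11)(9 10)| = 6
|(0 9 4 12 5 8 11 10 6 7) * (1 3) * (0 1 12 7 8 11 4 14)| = 30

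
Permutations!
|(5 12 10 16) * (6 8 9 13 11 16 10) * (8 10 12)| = |(5 8 9 13 11 16)(6 10 12)| = 6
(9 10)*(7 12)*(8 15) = (7 12)(8 15)(9 10) = [0, 1, 2, 3, 4, 5, 6, 12, 15, 10, 9, 11, 7, 13, 14, 8]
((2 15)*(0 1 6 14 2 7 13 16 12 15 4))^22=(0 2 6)(1 4 14)(7 16 15 13 12)=[2, 4, 6, 3, 14, 5, 0, 16, 8, 9, 10, 11, 7, 12, 1, 13, 15]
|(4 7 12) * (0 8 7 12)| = |(0 8 7)(4 12)| = 6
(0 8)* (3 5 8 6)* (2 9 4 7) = [6, 1, 9, 5, 7, 8, 3, 2, 0, 4] = (0 6 3 5 8)(2 9 4 7)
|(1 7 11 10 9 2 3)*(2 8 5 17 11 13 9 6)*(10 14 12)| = 14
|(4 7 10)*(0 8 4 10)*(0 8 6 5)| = |(10)(0 6 5)(4 7 8)| = 3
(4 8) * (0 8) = (0 8 4) = [8, 1, 2, 3, 0, 5, 6, 7, 4]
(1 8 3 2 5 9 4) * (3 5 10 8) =[0, 3, 10, 2, 1, 9, 6, 7, 5, 4, 8] =(1 3 2 10 8 5 9 4)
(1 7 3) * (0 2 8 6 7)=(0 2 8 6 7 3 1)=[2, 0, 8, 1, 4, 5, 7, 3, 6]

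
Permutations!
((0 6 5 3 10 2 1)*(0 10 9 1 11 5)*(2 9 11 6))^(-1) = (0 6 2)(1 9 10)(3 5 11) = [6, 9, 0, 5, 4, 11, 2, 7, 8, 10, 1, 3]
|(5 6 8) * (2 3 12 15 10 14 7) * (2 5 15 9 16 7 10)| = |(2 3 12 9 16 7 5 6 8 15)(10 14)| = 10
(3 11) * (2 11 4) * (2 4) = [0, 1, 11, 2, 4, 5, 6, 7, 8, 9, 10, 3] = (2 11 3)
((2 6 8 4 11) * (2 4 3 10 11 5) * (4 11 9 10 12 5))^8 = [0, 1, 8, 5, 4, 6, 3, 7, 12, 9, 10, 11, 2] = (2 8 12)(3 5 6)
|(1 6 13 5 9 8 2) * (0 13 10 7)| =|(0 13 5 9 8 2 1 6 10 7)| =10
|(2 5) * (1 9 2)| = |(1 9 2 5)| = 4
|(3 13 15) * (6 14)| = 6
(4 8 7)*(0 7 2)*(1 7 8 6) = (0 8 2)(1 7 4 6) = [8, 7, 0, 3, 6, 5, 1, 4, 2]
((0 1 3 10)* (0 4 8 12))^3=[10, 4, 2, 8, 0, 5, 6, 7, 1, 9, 12, 11, 3]=(0 10 12 3 8 1 4)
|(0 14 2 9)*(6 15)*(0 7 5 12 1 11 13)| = |(0 14 2 9 7 5 12 1 11 13)(6 15)| = 10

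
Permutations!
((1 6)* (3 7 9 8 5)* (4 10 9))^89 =(1 6)(3 8 10 7 5 9 4) =[0, 6, 2, 8, 3, 9, 1, 5, 10, 4, 7]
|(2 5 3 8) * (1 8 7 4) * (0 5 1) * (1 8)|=|(0 5 3 7 4)(2 8)|=10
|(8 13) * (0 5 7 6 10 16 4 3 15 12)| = 10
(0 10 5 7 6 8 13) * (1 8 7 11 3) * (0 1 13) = (0 10 5 11 3 13 1 8)(6 7) = [10, 8, 2, 13, 4, 11, 7, 6, 0, 9, 5, 3, 12, 1]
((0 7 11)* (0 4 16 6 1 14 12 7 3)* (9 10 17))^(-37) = (0 3)(1 7 16 14 11 6 12 4)(9 17 10) = [3, 7, 2, 0, 1, 5, 12, 16, 8, 17, 9, 6, 4, 13, 11, 15, 14, 10]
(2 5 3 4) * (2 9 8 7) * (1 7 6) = (1 7 2 5 3 4 9 8 6) = [0, 7, 5, 4, 9, 3, 1, 2, 6, 8]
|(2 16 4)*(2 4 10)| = |(2 16 10)| = 3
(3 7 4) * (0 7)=[7, 1, 2, 0, 3, 5, 6, 4]=(0 7 4 3)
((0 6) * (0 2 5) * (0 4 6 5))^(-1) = (0 2 6 4 5) = [2, 1, 6, 3, 5, 0, 4]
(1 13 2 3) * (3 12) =(1 13 2 12 3) =[0, 13, 12, 1, 4, 5, 6, 7, 8, 9, 10, 11, 3, 2]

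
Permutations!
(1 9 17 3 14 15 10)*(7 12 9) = [0, 7, 2, 14, 4, 5, 6, 12, 8, 17, 1, 11, 9, 13, 15, 10, 16, 3] = (1 7 12 9 17 3 14 15 10)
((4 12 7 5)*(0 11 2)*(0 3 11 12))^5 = (12)(2 11 3) = [0, 1, 11, 2, 4, 5, 6, 7, 8, 9, 10, 3, 12]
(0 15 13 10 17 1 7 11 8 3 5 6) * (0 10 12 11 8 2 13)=(0 15)(1 7 8 3 5 6 10 17)(2 13 12 11)=[15, 7, 13, 5, 4, 6, 10, 8, 3, 9, 17, 2, 11, 12, 14, 0, 16, 1]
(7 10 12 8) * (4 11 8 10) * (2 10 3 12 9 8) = (2 10 9 8 7 4 11)(3 12) = [0, 1, 10, 12, 11, 5, 6, 4, 7, 8, 9, 2, 3]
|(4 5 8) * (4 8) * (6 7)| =2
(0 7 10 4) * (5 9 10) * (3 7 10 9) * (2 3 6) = [10, 1, 3, 7, 0, 6, 2, 5, 8, 9, 4] = (0 10 4)(2 3 7 5 6)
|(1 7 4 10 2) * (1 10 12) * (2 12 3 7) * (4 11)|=4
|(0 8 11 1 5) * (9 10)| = |(0 8 11 1 5)(9 10)| = 10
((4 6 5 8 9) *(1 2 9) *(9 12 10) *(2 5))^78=(12)=[0, 1, 2, 3, 4, 5, 6, 7, 8, 9, 10, 11, 12]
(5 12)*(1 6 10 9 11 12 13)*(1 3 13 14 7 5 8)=(1 6 10 9 11 12 8)(3 13)(5 14 7)=[0, 6, 2, 13, 4, 14, 10, 5, 1, 11, 9, 12, 8, 3, 7]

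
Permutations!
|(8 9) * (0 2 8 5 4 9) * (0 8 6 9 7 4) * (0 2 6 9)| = 6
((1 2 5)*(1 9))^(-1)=(1 9 5 2)=[0, 9, 1, 3, 4, 2, 6, 7, 8, 5]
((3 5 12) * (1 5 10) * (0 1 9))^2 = [5, 12, 2, 9, 4, 3, 6, 7, 8, 1, 0, 11, 10] = (0 5 3 9 1 12 10)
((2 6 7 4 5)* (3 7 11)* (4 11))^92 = (3 11 7) = [0, 1, 2, 11, 4, 5, 6, 3, 8, 9, 10, 7]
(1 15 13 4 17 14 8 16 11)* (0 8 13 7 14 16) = (0 8)(1 15 7 14 13 4 17 16 11) = [8, 15, 2, 3, 17, 5, 6, 14, 0, 9, 10, 1, 12, 4, 13, 7, 11, 16]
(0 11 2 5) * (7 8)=(0 11 2 5)(7 8)=[11, 1, 5, 3, 4, 0, 6, 8, 7, 9, 10, 2]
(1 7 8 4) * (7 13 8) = (1 13 8 4) = [0, 13, 2, 3, 1, 5, 6, 7, 4, 9, 10, 11, 12, 8]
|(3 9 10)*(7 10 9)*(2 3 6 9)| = 6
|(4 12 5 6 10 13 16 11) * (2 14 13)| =|(2 14 13 16 11 4 12 5 6 10)| =10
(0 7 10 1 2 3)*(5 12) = (0 7 10 1 2 3)(5 12) = [7, 2, 3, 0, 4, 12, 6, 10, 8, 9, 1, 11, 5]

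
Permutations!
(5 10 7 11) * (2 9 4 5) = (2 9 4 5 10 7 11) = [0, 1, 9, 3, 5, 10, 6, 11, 8, 4, 7, 2]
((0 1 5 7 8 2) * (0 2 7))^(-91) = (0 5 1)(7 8) = [5, 0, 2, 3, 4, 1, 6, 8, 7]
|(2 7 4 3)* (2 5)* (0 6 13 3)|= 8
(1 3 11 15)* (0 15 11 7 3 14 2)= (0 15 1 14 2)(3 7)= [15, 14, 0, 7, 4, 5, 6, 3, 8, 9, 10, 11, 12, 13, 2, 1]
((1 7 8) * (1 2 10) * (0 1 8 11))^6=[7, 11, 2, 3, 4, 5, 6, 0, 8, 9, 10, 1]=(0 7)(1 11)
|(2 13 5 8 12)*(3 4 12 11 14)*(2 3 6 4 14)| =5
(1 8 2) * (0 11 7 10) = [11, 8, 1, 3, 4, 5, 6, 10, 2, 9, 0, 7] = (0 11 7 10)(1 8 2)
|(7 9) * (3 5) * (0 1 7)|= |(0 1 7 9)(3 5)|= 4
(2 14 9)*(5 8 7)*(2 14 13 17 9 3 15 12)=[0, 1, 13, 15, 4, 8, 6, 5, 7, 14, 10, 11, 2, 17, 3, 12, 16, 9]=(2 13 17 9 14 3 15 12)(5 8 7)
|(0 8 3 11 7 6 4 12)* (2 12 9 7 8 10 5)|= |(0 10 5 2 12)(3 11 8)(4 9 7 6)|= 60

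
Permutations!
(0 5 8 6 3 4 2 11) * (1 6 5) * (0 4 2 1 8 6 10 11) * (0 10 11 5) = (0 8)(1 11 4)(2 10 5 6 3) = [8, 11, 10, 2, 1, 6, 3, 7, 0, 9, 5, 4]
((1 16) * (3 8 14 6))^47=[0, 16, 2, 6, 4, 5, 14, 7, 3, 9, 10, 11, 12, 13, 8, 15, 1]=(1 16)(3 6 14 8)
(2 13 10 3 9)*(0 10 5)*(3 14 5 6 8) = (0 10 14 5)(2 13 6 8 3 9) = [10, 1, 13, 9, 4, 0, 8, 7, 3, 2, 14, 11, 12, 6, 5]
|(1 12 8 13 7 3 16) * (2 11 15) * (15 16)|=|(1 12 8 13 7 3 15 2 11 16)|=10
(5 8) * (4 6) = [0, 1, 2, 3, 6, 8, 4, 7, 5] = (4 6)(5 8)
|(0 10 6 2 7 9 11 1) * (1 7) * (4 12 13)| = 15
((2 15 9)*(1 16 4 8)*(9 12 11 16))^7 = [0, 4, 1, 3, 11, 5, 6, 7, 16, 8, 10, 15, 2, 13, 14, 9, 12] = (1 4 11 15 9 8 16 12 2)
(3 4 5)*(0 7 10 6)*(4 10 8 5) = (0 7 8 5 3 10 6) = [7, 1, 2, 10, 4, 3, 0, 8, 5, 9, 6]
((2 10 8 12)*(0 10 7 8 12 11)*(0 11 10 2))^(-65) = (0 2 7 8 10 12) = [2, 1, 7, 3, 4, 5, 6, 8, 10, 9, 12, 11, 0]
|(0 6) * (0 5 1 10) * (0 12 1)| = 3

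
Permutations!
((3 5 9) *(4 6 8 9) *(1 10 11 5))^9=(11)=[0, 1, 2, 3, 4, 5, 6, 7, 8, 9, 10, 11]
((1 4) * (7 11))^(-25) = (1 4)(7 11) = [0, 4, 2, 3, 1, 5, 6, 11, 8, 9, 10, 7]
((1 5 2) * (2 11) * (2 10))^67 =(1 11 2 5 10) =[0, 11, 5, 3, 4, 10, 6, 7, 8, 9, 1, 2]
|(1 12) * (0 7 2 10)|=|(0 7 2 10)(1 12)|=4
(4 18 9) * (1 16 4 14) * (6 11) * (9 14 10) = [0, 16, 2, 3, 18, 5, 11, 7, 8, 10, 9, 6, 12, 13, 1, 15, 4, 17, 14] = (1 16 4 18 14)(6 11)(9 10)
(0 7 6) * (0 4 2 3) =[7, 1, 3, 0, 2, 5, 4, 6] =(0 7 6 4 2 3)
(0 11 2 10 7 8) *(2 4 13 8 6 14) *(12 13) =(0 11 4 12 13 8)(2 10 7 6 14) =[11, 1, 10, 3, 12, 5, 14, 6, 0, 9, 7, 4, 13, 8, 2]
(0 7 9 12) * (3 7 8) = (0 8 3 7 9 12) = [8, 1, 2, 7, 4, 5, 6, 9, 3, 12, 10, 11, 0]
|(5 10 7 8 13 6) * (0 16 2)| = |(0 16 2)(5 10 7 8 13 6)| = 6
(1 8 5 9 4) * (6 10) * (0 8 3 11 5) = [8, 3, 2, 11, 1, 9, 10, 7, 0, 4, 6, 5] = (0 8)(1 3 11 5 9 4)(6 10)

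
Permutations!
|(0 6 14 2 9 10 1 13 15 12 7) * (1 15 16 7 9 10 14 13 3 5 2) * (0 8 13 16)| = |(0 6 16 7 8 13)(1 3 5 2 10 15 12 9 14)| = 18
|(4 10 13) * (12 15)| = 6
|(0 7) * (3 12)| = 2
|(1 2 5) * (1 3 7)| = |(1 2 5 3 7)| = 5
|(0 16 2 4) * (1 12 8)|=12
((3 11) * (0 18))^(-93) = (0 18)(3 11) = [18, 1, 2, 11, 4, 5, 6, 7, 8, 9, 10, 3, 12, 13, 14, 15, 16, 17, 0]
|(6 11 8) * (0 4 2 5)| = |(0 4 2 5)(6 11 8)| = 12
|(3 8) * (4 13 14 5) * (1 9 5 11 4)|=12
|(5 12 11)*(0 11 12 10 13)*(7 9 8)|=15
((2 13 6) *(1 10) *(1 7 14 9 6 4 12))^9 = [0, 12, 6, 3, 13, 5, 9, 10, 8, 14, 1, 11, 4, 2, 7] = (1 12 4 13 2 6 9 14 7 10)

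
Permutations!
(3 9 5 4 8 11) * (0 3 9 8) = [3, 1, 2, 8, 0, 4, 6, 7, 11, 5, 10, 9] = (0 3 8 11 9 5 4)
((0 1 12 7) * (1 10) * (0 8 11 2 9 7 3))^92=[1, 3, 7, 10, 4, 5, 6, 11, 2, 8, 12, 9, 0]=(0 1 3 10 12)(2 7 11 9 8)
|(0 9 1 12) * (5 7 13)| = |(0 9 1 12)(5 7 13)| = 12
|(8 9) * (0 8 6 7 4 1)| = |(0 8 9 6 7 4 1)| = 7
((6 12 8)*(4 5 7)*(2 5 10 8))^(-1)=(2 12 6 8 10 4 7 5)=[0, 1, 12, 3, 7, 2, 8, 5, 10, 9, 4, 11, 6]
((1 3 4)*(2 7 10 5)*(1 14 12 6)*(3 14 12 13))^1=[0, 14, 7, 4, 12, 2, 1, 10, 8, 9, 5, 11, 6, 3, 13]=(1 14 13 3 4 12 6)(2 7 10 5)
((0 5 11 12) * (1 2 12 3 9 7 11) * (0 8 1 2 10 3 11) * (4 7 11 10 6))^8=(0 7 4 6 1 8 12 2 5)=[7, 8, 5, 3, 6, 0, 1, 4, 12, 9, 10, 11, 2]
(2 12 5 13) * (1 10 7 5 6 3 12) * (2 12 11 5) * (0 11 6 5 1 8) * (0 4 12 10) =(0 11 1)(2 8 4 12 5 13 10 7)(3 6) =[11, 0, 8, 6, 12, 13, 3, 2, 4, 9, 7, 1, 5, 10]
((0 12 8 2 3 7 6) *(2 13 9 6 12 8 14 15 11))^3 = [9, 1, 12, 14, 4, 5, 13, 15, 6, 8, 10, 7, 11, 0, 2, 3] = (0 9 8 6 13)(2 12 11 7 15 3 14)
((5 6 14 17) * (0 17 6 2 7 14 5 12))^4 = [17, 1, 5, 3, 4, 6, 14, 2, 8, 9, 10, 11, 0, 13, 7, 15, 16, 12] = (0 17 12)(2 5 6 14 7)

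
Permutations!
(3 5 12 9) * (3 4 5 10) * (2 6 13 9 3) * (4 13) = (2 6 4 5 12 3 10)(9 13) = [0, 1, 6, 10, 5, 12, 4, 7, 8, 13, 2, 11, 3, 9]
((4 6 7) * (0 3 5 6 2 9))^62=(0 2 7 5)(3 9 4 6)=[2, 1, 7, 9, 6, 0, 3, 5, 8, 4]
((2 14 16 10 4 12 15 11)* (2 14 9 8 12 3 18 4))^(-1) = (2 10 16 14 11 15 12 8 9)(3 4 18) = [0, 1, 10, 4, 18, 5, 6, 7, 9, 2, 16, 15, 8, 13, 11, 12, 14, 17, 3]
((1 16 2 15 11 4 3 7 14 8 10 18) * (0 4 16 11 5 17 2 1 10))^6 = (18)(2 5)(15 17) = [0, 1, 5, 3, 4, 2, 6, 7, 8, 9, 10, 11, 12, 13, 14, 17, 16, 15, 18]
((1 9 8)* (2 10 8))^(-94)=(1 9 2 10 8)=[0, 9, 10, 3, 4, 5, 6, 7, 1, 2, 8]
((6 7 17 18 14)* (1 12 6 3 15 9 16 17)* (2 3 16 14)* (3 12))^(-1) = (1 7 6 12 2 18 17 16 14 9 15 3) = [0, 7, 18, 1, 4, 5, 12, 6, 8, 15, 10, 11, 2, 13, 9, 3, 14, 16, 17]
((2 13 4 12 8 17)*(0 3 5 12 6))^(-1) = (0 6 4 13 2 17 8 12 5 3) = [6, 1, 17, 0, 13, 3, 4, 7, 12, 9, 10, 11, 5, 2, 14, 15, 16, 8]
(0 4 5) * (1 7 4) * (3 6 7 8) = [1, 8, 2, 6, 5, 0, 7, 4, 3] = (0 1 8 3 6 7 4 5)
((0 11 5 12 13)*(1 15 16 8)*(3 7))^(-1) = (0 13 12 5 11)(1 8 16 15)(3 7) = [13, 8, 2, 7, 4, 11, 6, 3, 16, 9, 10, 0, 5, 12, 14, 1, 15]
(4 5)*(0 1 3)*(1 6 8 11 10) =(0 6 8 11 10 1 3)(4 5) =[6, 3, 2, 0, 5, 4, 8, 7, 11, 9, 1, 10]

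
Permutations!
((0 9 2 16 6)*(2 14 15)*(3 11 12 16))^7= [12, 1, 9, 14, 4, 5, 11, 7, 8, 16, 10, 15, 2, 13, 6, 0, 3]= (0 12 2 9 16 3 14 6 11 15)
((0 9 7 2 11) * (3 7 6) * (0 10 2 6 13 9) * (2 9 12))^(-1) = (2 12 13 9 10 11)(3 6 7) = [0, 1, 12, 6, 4, 5, 7, 3, 8, 10, 11, 2, 13, 9]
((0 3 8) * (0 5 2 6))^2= (0 8 2)(3 5 6)= [8, 1, 0, 5, 4, 6, 3, 7, 2]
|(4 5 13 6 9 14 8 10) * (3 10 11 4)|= |(3 10)(4 5 13 6 9 14 8 11)|= 8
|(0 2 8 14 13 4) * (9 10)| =6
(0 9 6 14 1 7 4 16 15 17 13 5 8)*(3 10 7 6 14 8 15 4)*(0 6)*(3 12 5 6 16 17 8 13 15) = (0 9 14 1)(3 10 7 12 5)(4 17 15 8 16)(6 13) = [9, 0, 2, 10, 17, 3, 13, 12, 16, 14, 7, 11, 5, 6, 1, 8, 4, 15]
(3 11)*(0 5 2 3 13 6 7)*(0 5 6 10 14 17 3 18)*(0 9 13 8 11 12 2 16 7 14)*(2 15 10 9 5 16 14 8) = (0 6 8 11 2 18 5 14 17 3 12 15 10)(7 16)(9 13) = [6, 1, 18, 12, 4, 14, 8, 16, 11, 13, 0, 2, 15, 9, 17, 10, 7, 3, 5]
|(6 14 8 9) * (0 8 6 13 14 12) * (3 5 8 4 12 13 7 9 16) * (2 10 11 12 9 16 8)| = |(0 4 9 7 16 3 5 2 10 11 12)(6 13 14)| = 33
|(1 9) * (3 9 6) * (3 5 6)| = 6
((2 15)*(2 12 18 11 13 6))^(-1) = (2 6 13 11 18 12 15) = [0, 1, 6, 3, 4, 5, 13, 7, 8, 9, 10, 18, 15, 11, 14, 2, 16, 17, 12]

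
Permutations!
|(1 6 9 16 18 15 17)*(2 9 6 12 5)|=|(1 12 5 2 9 16 18 15 17)|=9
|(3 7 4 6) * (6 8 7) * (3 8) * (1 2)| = 10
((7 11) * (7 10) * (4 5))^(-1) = (4 5)(7 10 11) = [0, 1, 2, 3, 5, 4, 6, 10, 8, 9, 11, 7]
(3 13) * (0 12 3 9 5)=[12, 1, 2, 13, 4, 0, 6, 7, 8, 5, 10, 11, 3, 9]=(0 12 3 13 9 5)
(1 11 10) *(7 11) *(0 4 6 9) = [4, 7, 2, 3, 6, 5, 9, 11, 8, 0, 1, 10] = (0 4 6 9)(1 7 11 10)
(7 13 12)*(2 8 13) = (2 8 13 12 7) = [0, 1, 8, 3, 4, 5, 6, 2, 13, 9, 10, 11, 7, 12]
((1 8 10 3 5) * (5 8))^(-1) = (1 5)(3 10 8) = [0, 5, 2, 10, 4, 1, 6, 7, 3, 9, 8]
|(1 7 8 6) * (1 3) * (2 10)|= |(1 7 8 6 3)(2 10)|= 10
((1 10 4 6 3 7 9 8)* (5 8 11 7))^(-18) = (11)(1 6 8 4 5 10 3) = [0, 6, 2, 1, 5, 10, 8, 7, 4, 9, 3, 11]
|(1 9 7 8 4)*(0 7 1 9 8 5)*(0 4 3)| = 8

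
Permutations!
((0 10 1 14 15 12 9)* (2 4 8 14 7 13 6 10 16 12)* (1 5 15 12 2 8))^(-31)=(0 9 12 14 8 15 5 10 6 13 7 1 4 2 16)=[9, 4, 16, 3, 2, 10, 13, 1, 15, 12, 6, 11, 14, 7, 8, 5, 0]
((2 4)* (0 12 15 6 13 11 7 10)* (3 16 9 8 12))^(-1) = [10, 1, 4, 0, 2, 5, 15, 11, 9, 16, 7, 13, 8, 6, 14, 12, 3] = (0 10 7 11 13 6 15 12 8 9 16 3)(2 4)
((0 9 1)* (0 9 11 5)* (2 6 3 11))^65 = (0 5 11 3 6 2)(1 9) = [5, 9, 0, 6, 4, 11, 2, 7, 8, 1, 10, 3]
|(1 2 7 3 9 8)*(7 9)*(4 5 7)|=4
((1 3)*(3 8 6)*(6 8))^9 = [0, 1, 2, 3, 4, 5, 6, 7, 8] = (8)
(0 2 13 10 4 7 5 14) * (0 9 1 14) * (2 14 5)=(0 14 9 1 5)(2 13 10 4 7)=[14, 5, 13, 3, 7, 0, 6, 2, 8, 1, 4, 11, 12, 10, 9]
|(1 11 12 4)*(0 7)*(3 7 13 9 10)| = 12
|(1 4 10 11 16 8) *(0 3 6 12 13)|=30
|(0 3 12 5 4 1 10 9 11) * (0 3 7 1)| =|(0 7 1 10 9 11 3 12 5 4)| =10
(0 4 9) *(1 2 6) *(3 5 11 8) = (0 4 9)(1 2 6)(3 5 11 8) = [4, 2, 6, 5, 9, 11, 1, 7, 3, 0, 10, 8]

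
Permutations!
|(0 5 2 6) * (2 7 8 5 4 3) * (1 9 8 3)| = 10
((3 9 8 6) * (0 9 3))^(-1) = (0 6 8 9) = [6, 1, 2, 3, 4, 5, 8, 7, 9, 0]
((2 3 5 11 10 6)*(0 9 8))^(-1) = [8, 1, 6, 2, 4, 3, 10, 7, 9, 0, 11, 5] = (0 8 9)(2 6 10 11 5 3)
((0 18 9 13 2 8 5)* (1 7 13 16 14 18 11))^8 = (18) = [0, 1, 2, 3, 4, 5, 6, 7, 8, 9, 10, 11, 12, 13, 14, 15, 16, 17, 18]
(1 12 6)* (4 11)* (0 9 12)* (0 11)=[9, 11, 2, 3, 0, 5, 1, 7, 8, 12, 10, 4, 6]=(0 9 12 6 1 11 4)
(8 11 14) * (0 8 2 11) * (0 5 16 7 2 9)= [8, 1, 11, 3, 4, 16, 6, 2, 5, 0, 10, 14, 12, 13, 9, 15, 7]= (0 8 5 16 7 2 11 14 9)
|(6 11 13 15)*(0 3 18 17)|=|(0 3 18 17)(6 11 13 15)|=4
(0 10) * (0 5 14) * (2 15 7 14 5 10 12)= [12, 1, 15, 3, 4, 5, 6, 14, 8, 9, 10, 11, 2, 13, 0, 7]= (0 12 2 15 7 14)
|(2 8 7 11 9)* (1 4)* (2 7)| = 6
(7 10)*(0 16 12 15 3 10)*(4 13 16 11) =(0 11 4 13 16 12 15 3 10 7) =[11, 1, 2, 10, 13, 5, 6, 0, 8, 9, 7, 4, 15, 16, 14, 3, 12]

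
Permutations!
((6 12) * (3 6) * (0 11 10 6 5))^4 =[12, 1, 2, 10, 4, 6, 0, 7, 8, 9, 5, 3, 11] =(0 12 11 3 10 5 6)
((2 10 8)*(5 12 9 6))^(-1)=[0, 1, 8, 3, 4, 6, 9, 7, 10, 12, 2, 11, 5]=(2 8 10)(5 6 9 12)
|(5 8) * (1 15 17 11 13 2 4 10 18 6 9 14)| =|(1 15 17 11 13 2 4 10 18 6 9 14)(5 8)| =12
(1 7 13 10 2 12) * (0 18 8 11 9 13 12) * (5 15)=(0 18 8 11 9 13 10 2)(1 7 12)(5 15)=[18, 7, 0, 3, 4, 15, 6, 12, 11, 13, 2, 9, 1, 10, 14, 5, 16, 17, 8]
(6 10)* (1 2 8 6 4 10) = (1 2 8 6)(4 10) = [0, 2, 8, 3, 10, 5, 1, 7, 6, 9, 4]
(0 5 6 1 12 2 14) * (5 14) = (0 14)(1 12 2 5 6) = [14, 12, 5, 3, 4, 6, 1, 7, 8, 9, 10, 11, 2, 13, 0]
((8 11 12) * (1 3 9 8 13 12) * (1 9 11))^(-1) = (1 8 9 11 3)(12 13) = [0, 8, 2, 1, 4, 5, 6, 7, 9, 11, 10, 3, 13, 12]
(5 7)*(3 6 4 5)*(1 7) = (1 7 3 6 4 5) = [0, 7, 2, 6, 5, 1, 4, 3]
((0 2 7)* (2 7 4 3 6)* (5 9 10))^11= (0 7)(2 6 3 4)(5 10 9)= [7, 1, 6, 4, 2, 10, 3, 0, 8, 5, 9]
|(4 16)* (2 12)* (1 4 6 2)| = |(1 4 16 6 2 12)| = 6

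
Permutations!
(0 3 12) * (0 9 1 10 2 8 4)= (0 3 12 9 1 10 2 8 4)= [3, 10, 8, 12, 0, 5, 6, 7, 4, 1, 2, 11, 9]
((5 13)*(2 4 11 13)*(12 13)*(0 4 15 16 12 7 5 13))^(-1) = (0 12 16 15 2 5 7 11 4) = [12, 1, 5, 3, 0, 7, 6, 11, 8, 9, 10, 4, 16, 13, 14, 2, 15]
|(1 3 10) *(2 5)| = |(1 3 10)(2 5)| = 6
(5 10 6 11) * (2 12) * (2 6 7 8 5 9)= (2 12 6 11 9)(5 10 7 8)= [0, 1, 12, 3, 4, 10, 11, 8, 5, 2, 7, 9, 6]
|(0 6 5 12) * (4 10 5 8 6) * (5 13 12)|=|(0 4 10 13 12)(6 8)|=10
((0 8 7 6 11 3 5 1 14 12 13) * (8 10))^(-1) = (0 13 12 14 1 5 3 11 6 7 8 10) = [13, 5, 2, 11, 4, 3, 7, 8, 10, 9, 0, 6, 14, 12, 1]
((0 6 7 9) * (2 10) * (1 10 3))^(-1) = (0 9 7 6)(1 3 2 10) = [9, 3, 10, 2, 4, 5, 0, 6, 8, 7, 1]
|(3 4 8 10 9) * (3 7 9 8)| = |(3 4)(7 9)(8 10)| = 2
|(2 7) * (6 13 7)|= 4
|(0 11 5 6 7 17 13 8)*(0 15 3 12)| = |(0 11 5 6 7 17 13 8 15 3 12)| = 11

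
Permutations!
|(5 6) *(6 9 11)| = 4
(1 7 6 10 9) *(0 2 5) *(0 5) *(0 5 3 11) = [2, 7, 5, 11, 4, 3, 10, 6, 8, 1, 9, 0] = (0 2 5 3 11)(1 7 6 10 9)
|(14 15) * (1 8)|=|(1 8)(14 15)|=2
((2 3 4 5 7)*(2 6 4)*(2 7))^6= [0, 1, 2, 3, 4, 5, 6, 7]= (7)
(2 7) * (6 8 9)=(2 7)(6 8 9)=[0, 1, 7, 3, 4, 5, 8, 2, 9, 6]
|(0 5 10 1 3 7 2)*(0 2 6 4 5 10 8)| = 9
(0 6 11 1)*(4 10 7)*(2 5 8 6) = (0 2 5 8 6 11 1)(4 10 7) = [2, 0, 5, 3, 10, 8, 11, 4, 6, 9, 7, 1]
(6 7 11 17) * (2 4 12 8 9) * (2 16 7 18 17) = (2 4 12 8 9 16 7 11)(6 18 17) = [0, 1, 4, 3, 12, 5, 18, 11, 9, 16, 10, 2, 8, 13, 14, 15, 7, 6, 17]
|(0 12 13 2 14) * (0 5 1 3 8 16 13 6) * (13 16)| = 21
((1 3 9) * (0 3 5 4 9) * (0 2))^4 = (9)(0 3 2) = [3, 1, 0, 2, 4, 5, 6, 7, 8, 9]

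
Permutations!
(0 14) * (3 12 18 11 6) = [14, 1, 2, 12, 4, 5, 3, 7, 8, 9, 10, 6, 18, 13, 0, 15, 16, 17, 11] = (0 14)(3 12 18 11 6)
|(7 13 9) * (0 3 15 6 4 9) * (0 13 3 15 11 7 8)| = 6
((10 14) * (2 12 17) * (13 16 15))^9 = (17)(10 14) = [0, 1, 2, 3, 4, 5, 6, 7, 8, 9, 14, 11, 12, 13, 10, 15, 16, 17]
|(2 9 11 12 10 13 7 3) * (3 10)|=|(2 9 11 12 3)(7 10 13)|=15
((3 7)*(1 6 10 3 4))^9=(1 3)(4 10)(6 7)=[0, 3, 2, 1, 10, 5, 7, 6, 8, 9, 4]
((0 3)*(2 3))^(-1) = (0 3 2) = [3, 1, 0, 2]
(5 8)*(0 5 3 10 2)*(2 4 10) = (0 5 8 3 2)(4 10) = [5, 1, 0, 2, 10, 8, 6, 7, 3, 9, 4]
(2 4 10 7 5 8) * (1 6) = [0, 6, 4, 3, 10, 8, 1, 5, 2, 9, 7] = (1 6)(2 4 10 7 5 8)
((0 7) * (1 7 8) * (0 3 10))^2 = (0 1 3)(7 10 8) = [1, 3, 2, 0, 4, 5, 6, 10, 7, 9, 8]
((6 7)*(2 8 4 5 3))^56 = (2 8 4 5 3) = [0, 1, 8, 2, 5, 3, 6, 7, 4]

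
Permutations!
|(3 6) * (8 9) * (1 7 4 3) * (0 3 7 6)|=|(0 3)(1 6)(4 7)(8 9)|=2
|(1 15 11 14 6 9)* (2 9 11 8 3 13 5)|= 24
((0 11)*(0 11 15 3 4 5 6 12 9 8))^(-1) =(0 8 9 12 6 5 4 3 15) =[8, 1, 2, 15, 3, 4, 5, 7, 9, 12, 10, 11, 6, 13, 14, 0]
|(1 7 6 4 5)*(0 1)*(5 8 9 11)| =|(0 1 7 6 4 8 9 11 5)| =9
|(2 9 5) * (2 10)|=4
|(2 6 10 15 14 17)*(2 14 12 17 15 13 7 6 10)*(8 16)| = 20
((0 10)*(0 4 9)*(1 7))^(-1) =(0 9 4 10)(1 7) =[9, 7, 2, 3, 10, 5, 6, 1, 8, 4, 0]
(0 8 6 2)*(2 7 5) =(0 8 6 7 5 2) =[8, 1, 0, 3, 4, 2, 7, 5, 6]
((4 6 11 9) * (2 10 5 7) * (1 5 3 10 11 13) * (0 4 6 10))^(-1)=(0 3 10 4)(1 13 6 9 11 2 7 5)=[3, 13, 7, 10, 0, 1, 9, 5, 8, 11, 4, 2, 12, 6]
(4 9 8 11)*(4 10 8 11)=(4 9 11 10 8)=[0, 1, 2, 3, 9, 5, 6, 7, 4, 11, 8, 10]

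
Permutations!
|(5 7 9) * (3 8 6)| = |(3 8 6)(5 7 9)| = 3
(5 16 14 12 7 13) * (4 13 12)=[0, 1, 2, 3, 13, 16, 6, 12, 8, 9, 10, 11, 7, 5, 4, 15, 14]=(4 13 5 16 14)(7 12)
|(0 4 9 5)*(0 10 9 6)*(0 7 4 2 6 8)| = 6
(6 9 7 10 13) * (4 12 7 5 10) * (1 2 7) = (1 2 7 4 12)(5 10 13 6 9) = [0, 2, 7, 3, 12, 10, 9, 4, 8, 5, 13, 11, 1, 6]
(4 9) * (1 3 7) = (1 3 7)(4 9) = [0, 3, 2, 7, 9, 5, 6, 1, 8, 4]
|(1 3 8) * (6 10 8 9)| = |(1 3 9 6 10 8)| = 6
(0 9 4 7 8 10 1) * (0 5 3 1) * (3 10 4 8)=[9, 5, 2, 1, 7, 10, 6, 3, 4, 8, 0]=(0 9 8 4 7 3 1 5 10)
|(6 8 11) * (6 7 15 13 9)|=7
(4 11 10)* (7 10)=[0, 1, 2, 3, 11, 5, 6, 10, 8, 9, 4, 7]=(4 11 7 10)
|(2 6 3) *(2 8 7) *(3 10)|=6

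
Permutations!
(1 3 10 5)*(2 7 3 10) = (1 10 5)(2 7 3) = [0, 10, 7, 2, 4, 1, 6, 3, 8, 9, 5]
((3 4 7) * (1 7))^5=(1 7 3 4)=[0, 7, 2, 4, 1, 5, 6, 3]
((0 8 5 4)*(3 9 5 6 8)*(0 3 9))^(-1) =(0 3 4 5 9)(6 8) =[3, 1, 2, 4, 5, 9, 8, 7, 6, 0]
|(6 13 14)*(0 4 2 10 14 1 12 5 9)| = |(0 4 2 10 14 6 13 1 12 5 9)| = 11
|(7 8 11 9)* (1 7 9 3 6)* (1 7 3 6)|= |(1 3)(6 7 8 11)|= 4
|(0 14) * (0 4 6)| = 4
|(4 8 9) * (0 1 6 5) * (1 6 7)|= 6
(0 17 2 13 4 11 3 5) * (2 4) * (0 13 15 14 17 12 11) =(0 12 11 3 5 13 2 15 14 17 4) =[12, 1, 15, 5, 0, 13, 6, 7, 8, 9, 10, 3, 11, 2, 17, 14, 16, 4]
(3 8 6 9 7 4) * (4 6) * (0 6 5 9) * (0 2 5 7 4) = (0 6 2 5 9 4 3 8) = [6, 1, 5, 8, 3, 9, 2, 7, 0, 4]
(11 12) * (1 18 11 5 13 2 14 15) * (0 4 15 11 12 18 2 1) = (0 4 15)(1 2 14 11 18 12 5 13) = [4, 2, 14, 3, 15, 13, 6, 7, 8, 9, 10, 18, 5, 1, 11, 0, 16, 17, 12]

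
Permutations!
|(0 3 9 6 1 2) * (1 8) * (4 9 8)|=|(0 3 8 1 2)(4 9 6)|=15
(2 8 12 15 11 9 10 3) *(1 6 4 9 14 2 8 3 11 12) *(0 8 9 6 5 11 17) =(0 8 1 5 11 14 2 3 9 10 17)(4 6)(12 15) =[8, 5, 3, 9, 6, 11, 4, 7, 1, 10, 17, 14, 15, 13, 2, 12, 16, 0]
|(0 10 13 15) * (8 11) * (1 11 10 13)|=12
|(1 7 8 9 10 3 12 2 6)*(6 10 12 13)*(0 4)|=10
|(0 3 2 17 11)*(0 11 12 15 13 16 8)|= 9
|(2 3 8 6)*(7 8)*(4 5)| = 10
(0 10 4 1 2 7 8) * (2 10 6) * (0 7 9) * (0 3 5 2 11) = (0 6 11)(1 10 4)(2 9 3 5)(7 8) = [6, 10, 9, 5, 1, 2, 11, 8, 7, 3, 4, 0]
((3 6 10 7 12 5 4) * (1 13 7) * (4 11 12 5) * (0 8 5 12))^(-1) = (0 11 5 8)(1 10 6 3 4 12 7 13) = [11, 10, 2, 4, 12, 8, 3, 13, 0, 9, 6, 5, 7, 1]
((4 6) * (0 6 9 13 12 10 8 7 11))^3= (0 9 10 11 4 12 7 6 13 8)= [9, 1, 2, 3, 12, 5, 13, 6, 0, 10, 11, 4, 7, 8]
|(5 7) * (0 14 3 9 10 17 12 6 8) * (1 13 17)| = 22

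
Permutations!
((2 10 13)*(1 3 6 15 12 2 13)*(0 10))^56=[0, 1, 2, 3, 4, 5, 6, 7, 8, 9, 10, 11, 12, 13, 14, 15]=(15)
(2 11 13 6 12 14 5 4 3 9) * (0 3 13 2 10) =[3, 1, 11, 9, 13, 4, 12, 7, 8, 10, 0, 2, 14, 6, 5] =(0 3 9 10)(2 11)(4 13 6 12 14 5)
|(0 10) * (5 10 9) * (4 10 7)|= |(0 9 5 7 4 10)|= 6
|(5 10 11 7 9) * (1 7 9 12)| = 12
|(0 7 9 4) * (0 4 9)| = |(9)(0 7)| = 2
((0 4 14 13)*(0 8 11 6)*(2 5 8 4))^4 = (0 11 5)(2 6 8)(4 14 13) = [11, 1, 6, 3, 14, 0, 8, 7, 2, 9, 10, 5, 12, 4, 13]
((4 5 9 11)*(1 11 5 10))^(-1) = [0, 10, 2, 3, 11, 9, 6, 7, 8, 5, 4, 1] = (1 10 4 11)(5 9)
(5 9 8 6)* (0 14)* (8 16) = (0 14)(5 9 16 8 6) = [14, 1, 2, 3, 4, 9, 5, 7, 6, 16, 10, 11, 12, 13, 0, 15, 8]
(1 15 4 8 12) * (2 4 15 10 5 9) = (15)(1 10 5 9 2 4 8 12) = [0, 10, 4, 3, 8, 9, 6, 7, 12, 2, 5, 11, 1, 13, 14, 15]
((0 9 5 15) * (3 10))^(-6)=(0 5)(9 15)=[5, 1, 2, 3, 4, 0, 6, 7, 8, 15, 10, 11, 12, 13, 14, 9]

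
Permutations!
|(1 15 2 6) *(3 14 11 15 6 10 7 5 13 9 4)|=|(1 6)(2 10 7 5 13 9 4 3 14 11 15)|=22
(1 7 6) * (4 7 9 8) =(1 9 8 4 7 6) =[0, 9, 2, 3, 7, 5, 1, 6, 4, 8]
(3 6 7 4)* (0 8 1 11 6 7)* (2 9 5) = [8, 11, 9, 7, 3, 2, 0, 4, 1, 5, 10, 6] = (0 8 1 11 6)(2 9 5)(3 7 4)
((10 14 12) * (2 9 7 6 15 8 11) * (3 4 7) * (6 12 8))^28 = (15)(2 8 10 7 3)(4 9 11 14 12) = [0, 1, 8, 2, 9, 5, 6, 3, 10, 11, 7, 14, 4, 13, 12, 15]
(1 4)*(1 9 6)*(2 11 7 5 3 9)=(1 4 2 11 7 5 3 9 6)=[0, 4, 11, 9, 2, 3, 1, 5, 8, 6, 10, 7]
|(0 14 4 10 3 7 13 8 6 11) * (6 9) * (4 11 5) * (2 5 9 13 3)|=12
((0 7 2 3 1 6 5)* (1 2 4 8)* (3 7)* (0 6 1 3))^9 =(2 3 8 4 7)(5 6) =[0, 1, 3, 8, 7, 6, 5, 2, 4]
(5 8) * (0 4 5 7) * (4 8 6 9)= (0 8 7)(4 5 6 9)= [8, 1, 2, 3, 5, 6, 9, 0, 7, 4]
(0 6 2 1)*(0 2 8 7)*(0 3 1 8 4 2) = (0 6 4 2 8 7 3 1) = [6, 0, 8, 1, 2, 5, 4, 3, 7]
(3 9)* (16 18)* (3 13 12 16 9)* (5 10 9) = (5 10 9 13 12 16 18) = [0, 1, 2, 3, 4, 10, 6, 7, 8, 13, 9, 11, 16, 12, 14, 15, 18, 17, 5]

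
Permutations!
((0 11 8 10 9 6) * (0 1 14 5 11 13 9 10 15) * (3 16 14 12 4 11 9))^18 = (0 14 1 8 3 9 4)(5 12 15 16 6 11 13) = [14, 8, 2, 9, 0, 12, 11, 7, 3, 4, 10, 13, 15, 5, 1, 16, 6]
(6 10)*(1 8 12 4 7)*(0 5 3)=[5, 8, 2, 0, 7, 3, 10, 1, 12, 9, 6, 11, 4]=(0 5 3)(1 8 12 4 7)(6 10)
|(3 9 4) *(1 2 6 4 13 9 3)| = |(1 2 6 4)(9 13)| = 4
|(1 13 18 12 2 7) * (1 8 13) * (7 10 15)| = 8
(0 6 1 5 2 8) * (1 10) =(0 6 10 1 5 2 8) =[6, 5, 8, 3, 4, 2, 10, 7, 0, 9, 1]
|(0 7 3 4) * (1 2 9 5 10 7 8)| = |(0 8 1 2 9 5 10 7 3 4)| = 10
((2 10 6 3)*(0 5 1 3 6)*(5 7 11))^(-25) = (0 10 2 3 1 5 11 7) = [10, 5, 3, 1, 4, 11, 6, 0, 8, 9, 2, 7]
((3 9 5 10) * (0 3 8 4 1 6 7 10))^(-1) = (0 5 9 3)(1 4 8 10 7 6) = [5, 4, 2, 0, 8, 9, 1, 6, 10, 3, 7]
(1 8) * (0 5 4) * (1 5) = (0 1 8 5 4) = [1, 8, 2, 3, 0, 4, 6, 7, 5]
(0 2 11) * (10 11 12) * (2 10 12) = (12)(0 10 11) = [10, 1, 2, 3, 4, 5, 6, 7, 8, 9, 11, 0, 12]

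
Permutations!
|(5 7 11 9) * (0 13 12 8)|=4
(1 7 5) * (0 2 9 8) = [2, 7, 9, 3, 4, 1, 6, 5, 0, 8] = (0 2 9 8)(1 7 5)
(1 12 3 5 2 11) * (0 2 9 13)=[2, 12, 11, 5, 4, 9, 6, 7, 8, 13, 10, 1, 3, 0]=(0 2 11 1 12 3 5 9 13)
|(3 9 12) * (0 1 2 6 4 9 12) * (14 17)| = |(0 1 2 6 4 9)(3 12)(14 17)| = 6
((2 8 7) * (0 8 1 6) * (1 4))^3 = (0 2 6 7 1 8 4) = [2, 8, 6, 3, 0, 5, 7, 1, 4]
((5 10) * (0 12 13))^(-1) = (0 13 12)(5 10) = [13, 1, 2, 3, 4, 10, 6, 7, 8, 9, 5, 11, 0, 12]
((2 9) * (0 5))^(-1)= [5, 1, 9, 3, 4, 0, 6, 7, 8, 2]= (0 5)(2 9)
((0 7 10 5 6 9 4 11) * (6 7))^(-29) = (0 6 9 4 11)(5 7 10) = [6, 1, 2, 3, 11, 7, 9, 10, 8, 4, 5, 0]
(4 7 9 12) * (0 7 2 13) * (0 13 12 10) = (13)(0 7 9 10)(2 12 4) = [7, 1, 12, 3, 2, 5, 6, 9, 8, 10, 0, 11, 4, 13]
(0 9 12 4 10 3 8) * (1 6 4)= [9, 6, 2, 8, 10, 5, 4, 7, 0, 12, 3, 11, 1]= (0 9 12 1 6 4 10 3 8)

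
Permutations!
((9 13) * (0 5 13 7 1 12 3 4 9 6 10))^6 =(0 5 13 6 10) =[5, 1, 2, 3, 4, 13, 10, 7, 8, 9, 0, 11, 12, 6]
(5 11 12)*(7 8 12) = [0, 1, 2, 3, 4, 11, 6, 8, 12, 9, 10, 7, 5] = (5 11 7 8 12)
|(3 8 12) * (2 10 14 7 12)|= 7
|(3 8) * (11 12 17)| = 6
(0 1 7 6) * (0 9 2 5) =[1, 7, 5, 3, 4, 0, 9, 6, 8, 2] =(0 1 7 6 9 2 5)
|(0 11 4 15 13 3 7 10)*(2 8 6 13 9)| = 12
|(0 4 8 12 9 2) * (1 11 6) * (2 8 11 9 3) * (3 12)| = 9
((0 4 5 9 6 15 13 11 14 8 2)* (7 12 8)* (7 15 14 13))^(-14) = (0 12 14 5 2 7 6 4 8 15 9) = [12, 1, 7, 3, 8, 2, 4, 6, 15, 0, 10, 11, 14, 13, 5, 9]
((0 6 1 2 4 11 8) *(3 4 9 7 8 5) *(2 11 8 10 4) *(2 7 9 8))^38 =[3, 10, 11, 8, 1, 2, 7, 0, 5, 9, 6, 4] =(0 3 8 5 2 11 4 1 10 6 7)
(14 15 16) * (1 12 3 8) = [0, 12, 2, 8, 4, 5, 6, 7, 1, 9, 10, 11, 3, 13, 15, 16, 14] = (1 12 3 8)(14 15 16)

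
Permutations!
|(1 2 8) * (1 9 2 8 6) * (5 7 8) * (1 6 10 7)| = |(1 5)(2 10 7 8 9)| = 10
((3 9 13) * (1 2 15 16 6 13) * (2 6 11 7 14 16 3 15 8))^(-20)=(16)(1 3 13)(6 9 15)=[0, 3, 2, 13, 4, 5, 9, 7, 8, 15, 10, 11, 12, 1, 14, 6, 16]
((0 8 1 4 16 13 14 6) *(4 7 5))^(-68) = (0 1 5 16 14)(4 13 6 8 7) = [1, 5, 2, 3, 13, 16, 8, 4, 7, 9, 10, 11, 12, 6, 0, 15, 14]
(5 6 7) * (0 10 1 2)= (0 10 1 2)(5 6 7)= [10, 2, 0, 3, 4, 6, 7, 5, 8, 9, 1]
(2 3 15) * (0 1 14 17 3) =(0 1 14 17 3 15 2) =[1, 14, 0, 15, 4, 5, 6, 7, 8, 9, 10, 11, 12, 13, 17, 2, 16, 3]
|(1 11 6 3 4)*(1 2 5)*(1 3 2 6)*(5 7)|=|(1 11)(2 7 5 3 4 6)|=6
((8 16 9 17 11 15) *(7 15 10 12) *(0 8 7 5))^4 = (0 17 5 9 12 16 10 8 11) = [17, 1, 2, 3, 4, 9, 6, 7, 11, 12, 8, 0, 16, 13, 14, 15, 10, 5]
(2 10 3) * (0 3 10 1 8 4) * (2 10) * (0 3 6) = (0 6)(1 8 4 3 10 2) = [6, 8, 1, 10, 3, 5, 0, 7, 4, 9, 2]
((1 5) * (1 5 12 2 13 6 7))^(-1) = [0, 7, 12, 3, 4, 5, 13, 6, 8, 9, 10, 11, 1, 2] = (1 7 6 13 2 12)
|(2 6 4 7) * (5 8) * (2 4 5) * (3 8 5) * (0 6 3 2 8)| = 4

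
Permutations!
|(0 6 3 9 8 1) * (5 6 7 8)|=4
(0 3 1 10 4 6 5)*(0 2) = (0 3 1 10 4 6 5 2) = [3, 10, 0, 1, 6, 2, 5, 7, 8, 9, 4]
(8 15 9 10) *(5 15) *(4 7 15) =(4 7 15 9 10 8 5) =[0, 1, 2, 3, 7, 4, 6, 15, 5, 10, 8, 11, 12, 13, 14, 9]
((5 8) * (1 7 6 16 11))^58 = [0, 16, 2, 3, 4, 5, 1, 11, 8, 9, 10, 6, 12, 13, 14, 15, 7] = (1 16 7 11 6)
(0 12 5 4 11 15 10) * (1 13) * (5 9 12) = (0 5 4 11 15 10)(1 13)(9 12) = [5, 13, 2, 3, 11, 4, 6, 7, 8, 12, 0, 15, 9, 1, 14, 10]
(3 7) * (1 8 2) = (1 8 2)(3 7) = [0, 8, 1, 7, 4, 5, 6, 3, 2]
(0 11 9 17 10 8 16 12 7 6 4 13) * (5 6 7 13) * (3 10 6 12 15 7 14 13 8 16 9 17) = (0 11 17 6 4 5 12 8 9 3 10 16 15 7 14 13) = [11, 1, 2, 10, 5, 12, 4, 14, 9, 3, 16, 17, 8, 0, 13, 7, 15, 6]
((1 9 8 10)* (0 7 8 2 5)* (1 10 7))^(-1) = (10)(0 5 2 9 1)(7 8) = [5, 0, 9, 3, 4, 2, 6, 8, 7, 1, 10]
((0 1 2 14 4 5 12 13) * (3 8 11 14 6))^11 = (0 13 12 5 4 14 11 8 3 6 2 1) = [13, 0, 1, 6, 14, 4, 2, 7, 3, 9, 10, 8, 5, 12, 11]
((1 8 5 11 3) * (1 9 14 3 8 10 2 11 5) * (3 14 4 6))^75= (14)(3 6 4 9)= [0, 1, 2, 6, 9, 5, 4, 7, 8, 3, 10, 11, 12, 13, 14]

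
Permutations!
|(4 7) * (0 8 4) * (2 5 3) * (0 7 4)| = 6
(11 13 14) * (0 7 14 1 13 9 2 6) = [7, 13, 6, 3, 4, 5, 0, 14, 8, 2, 10, 9, 12, 1, 11] = (0 7 14 11 9 2 6)(1 13)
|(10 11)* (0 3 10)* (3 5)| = |(0 5 3 10 11)| = 5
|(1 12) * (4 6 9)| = |(1 12)(4 6 9)| = 6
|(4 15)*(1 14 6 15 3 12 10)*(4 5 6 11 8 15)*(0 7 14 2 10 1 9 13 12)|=30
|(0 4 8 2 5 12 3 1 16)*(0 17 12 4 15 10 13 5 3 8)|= |(0 15 10 13 5 4)(1 16 17 12 8 2 3)|= 42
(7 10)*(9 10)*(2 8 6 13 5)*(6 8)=(2 6 13 5)(7 9 10)=[0, 1, 6, 3, 4, 2, 13, 9, 8, 10, 7, 11, 12, 5]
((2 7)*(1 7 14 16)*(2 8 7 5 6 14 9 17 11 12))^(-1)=(1 16 14 6 5)(2 12 11 17 9)(7 8)=[0, 16, 12, 3, 4, 1, 5, 8, 7, 2, 10, 17, 11, 13, 6, 15, 14, 9]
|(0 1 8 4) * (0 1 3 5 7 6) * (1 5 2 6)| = |(0 3 2 6)(1 8 4 5 7)| = 20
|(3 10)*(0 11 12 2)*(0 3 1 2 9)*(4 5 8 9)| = 28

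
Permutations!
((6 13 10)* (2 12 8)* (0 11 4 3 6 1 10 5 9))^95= (0 9 5 13 6 3 4 11)(1 10)(2 8 12)= [9, 10, 8, 4, 11, 13, 3, 7, 12, 5, 1, 0, 2, 6]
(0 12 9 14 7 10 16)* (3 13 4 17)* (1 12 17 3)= (0 17 1 12 9 14 7 10 16)(3 13 4)= [17, 12, 2, 13, 3, 5, 6, 10, 8, 14, 16, 11, 9, 4, 7, 15, 0, 1]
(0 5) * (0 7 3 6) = (0 5 7 3 6) = [5, 1, 2, 6, 4, 7, 0, 3]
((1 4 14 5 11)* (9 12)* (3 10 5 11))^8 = (14)(3 5 10) = [0, 1, 2, 5, 4, 10, 6, 7, 8, 9, 3, 11, 12, 13, 14]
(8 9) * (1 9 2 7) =(1 9 8 2 7) =[0, 9, 7, 3, 4, 5, 6, 1, 2, 8]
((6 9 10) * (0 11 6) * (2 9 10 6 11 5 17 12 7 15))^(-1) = (0 10 6 9 2 15 7 12 17 5) = [10, 1, 15, 3, 4, 0, 9, 12, 8, 2, 6, 11, 17, 13, 14, 7, 16, 5]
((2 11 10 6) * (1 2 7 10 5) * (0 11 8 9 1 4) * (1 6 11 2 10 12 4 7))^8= (0 5 6)(1 2 7)(4 11 9)(8 12 10)= [5, 2, 7, 3, 11, 6, 0, 1, 12, 4, 8, 9, 10]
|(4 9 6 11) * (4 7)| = 5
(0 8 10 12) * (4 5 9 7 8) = (0 4 5 9 7 8 10 12) = [4, 1, 2, 3, 5, 9, 6, 8, 10, 7, 12, 11, 0]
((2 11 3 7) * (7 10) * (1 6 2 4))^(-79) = [0, 6, 11, 10, 1, 5, 2, 4, 8, 9, 7, 3] = (1 6 2 11 3 10 7 4)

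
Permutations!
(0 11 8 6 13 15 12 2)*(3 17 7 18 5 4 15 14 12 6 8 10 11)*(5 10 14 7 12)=(0 3 17 12 2)(4 15 6 13 7 18 10 11 14 5)=[3, 1, 0, 17, 15, 4, 13, 18, 8, 9, 11, 14, 2, 7, 5, 6, 16, 12, 10]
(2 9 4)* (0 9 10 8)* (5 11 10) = (0 9 4 2 5 11 10 8) = [9, 1, 5, 3, 2, 11, 6, 7, 0, 4, 8, 10]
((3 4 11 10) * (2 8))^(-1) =(2 8)(3 10 11 4) =[0, 1, 8, 10, 3, 5, 6, 7, 2, 9, 11, 4]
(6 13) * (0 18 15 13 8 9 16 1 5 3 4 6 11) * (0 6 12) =(0 18 15 13 11 6 8 9 16 1 5 3 4 12) =[18, 5, 2, 4, 12, 3, 8, 7, 9, 16, 10, 6, 0, 11, 14, 13, 1, 17, 15]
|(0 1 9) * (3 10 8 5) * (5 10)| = 6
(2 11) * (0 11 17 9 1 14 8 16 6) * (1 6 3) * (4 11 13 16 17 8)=(0 13 16 3 1 14 4 11 2 8 17 9 6)=[13, 14, 8, 1, 11, 5, 0, 7, 17, 6, 10, 2, 12, 16, 4, 15, 3, 9]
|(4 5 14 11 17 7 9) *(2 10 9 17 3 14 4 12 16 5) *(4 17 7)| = |(2 10 9 12 16 5 17 4)(3 14 11)| = 24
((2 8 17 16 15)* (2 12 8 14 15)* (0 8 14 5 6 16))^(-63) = [0, 1, 5, 3, 4, 6, 16, 7, 8, 9, 10, 11, 12, 13, 14, 15, 2, 17] = (17)(2 5 6 16)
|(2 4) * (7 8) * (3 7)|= |(2 4)(3 7 8)|= 6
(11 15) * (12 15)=[0, 1, 2, 3, 4, 5, 6, 7, 8, 9, 10, 12, 15, 13, 14, 11]=(11 12 15)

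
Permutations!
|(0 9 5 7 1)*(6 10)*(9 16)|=|(0 16 9 5 7 1)(6 10)|=6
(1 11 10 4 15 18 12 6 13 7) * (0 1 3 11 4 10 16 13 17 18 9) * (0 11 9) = (0 1 4 15)(3 9 11 16 13 7)(6 17 18 12) = [1, 4, 2, 9, 15, 5, 17, 3, 8, 11, 10, 16, 6, 7, 14, 0, 13, 18, 12]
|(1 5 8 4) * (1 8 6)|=6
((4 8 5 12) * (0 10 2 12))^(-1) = (0 5 8 4 12 2 10) = [5, 1, 10, 3, 12, 8, 6, 7, 4, 9, 0, 11, 2]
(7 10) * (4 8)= (4 8)(7 10)= [0, 1, 2, 3, 8, 5, 6, 10, 4, 9, 7]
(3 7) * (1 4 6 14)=[0, 4, 2, 7, 6, 5, 14, 3, 8, 9, 10, 11, 12, 13, 1]=(1 4 6 14)(3 7)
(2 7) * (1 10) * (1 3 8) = (1 10 3 8)(2 7) = [0, 10, 7, 8, 4, 5, 6, 2, 1, 9, 3]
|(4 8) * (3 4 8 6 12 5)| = |(3 4 6 12 5)| = 5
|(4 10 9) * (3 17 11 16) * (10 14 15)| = 20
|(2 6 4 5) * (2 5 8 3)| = 5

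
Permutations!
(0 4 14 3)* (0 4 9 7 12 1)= (0 9 7 12 1)(3 4 14)= [9, 0, 2, 4, 14, 5, 6, 12, 8, 7, 10, 11, 1, 13, 3]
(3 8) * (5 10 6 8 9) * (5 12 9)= (3 5 10 6 8)(9 12)= [0, 1, 2, 5, 4, 10, 8, 7, 3, 12, 6, 11, 9]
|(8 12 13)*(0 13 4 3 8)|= |(0 13)(3 8 12 4)|= 4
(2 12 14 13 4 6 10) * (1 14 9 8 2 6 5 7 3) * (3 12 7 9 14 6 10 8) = [0, 6, 7, 1, 5, 9, 8, 12, 2, 3, 10, 11, 14, 4, 13] = (1 6 8 2 7 12 14 13 4 5 9 3)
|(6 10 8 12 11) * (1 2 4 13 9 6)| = 10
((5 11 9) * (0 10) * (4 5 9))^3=(11)(0 10)=[10, 1, 2, 3, 4, 5, 6, 7, 8, 9, 0, 11]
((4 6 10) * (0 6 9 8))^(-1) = (0 8 9 4 10 6) = [8, 1, 2, 3, 10, 5, 0, 7, 9, 4, 6]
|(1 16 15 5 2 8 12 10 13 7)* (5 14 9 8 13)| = |(1 16 15 14 9 8 12 10 5 2 13 7)| = 12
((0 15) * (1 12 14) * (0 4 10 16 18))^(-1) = (0 18 16 10 4 15)(1 14 12) = [18, 14, 2, 3, 15, 5, 6, 7, 8, 9, 4, 11, 1, 13, 12, 0, 10, 17, 16]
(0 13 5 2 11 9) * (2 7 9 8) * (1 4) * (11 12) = (0 13 5 7 9)(1 4)(2 12 11 8) = [13, 4, 12, 3, 1, 7, 6, 9, 2, 0, 10, 8, 11, 5]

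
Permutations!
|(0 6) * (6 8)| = 3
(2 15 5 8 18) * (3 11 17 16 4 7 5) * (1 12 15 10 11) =(1 12 15 3)(2 10 11 17 16 4 7 5 8 18) =[0, 12, 10, 1, 7, 8, 6, 5, 18, 9, 11, 17, 15, 13, 14, 3, 4, 16, 2]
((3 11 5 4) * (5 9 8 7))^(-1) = (3 4 5 7 8 9 11) = [0, 1, 2, 4, 5, 7, 6, 8, 9, 11, 10, 3]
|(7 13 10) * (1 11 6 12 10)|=7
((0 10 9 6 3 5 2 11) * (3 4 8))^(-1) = (0 11 2 5 3 8 4 6 9 10) = [11, 1, 5, 8, 6, 3, 9, 7, 4, 10, 0, 2]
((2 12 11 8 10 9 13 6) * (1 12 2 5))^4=(1 10 5 8 6 11 13 12 9)=[0, 10, 2, 3, 4, 8, 11, 7, 6, 1, 5, 13, 9, 12]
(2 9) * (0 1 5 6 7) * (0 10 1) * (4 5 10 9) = (1 10)(2 4 5 6 7 9) = [0, 10, 4, 3, 5, 6, 7, 9, 8, 2, 1]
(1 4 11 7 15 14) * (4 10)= (1 10 4 11 7 15 14)= [0, 10, 2, 3, 11, 5, 6, 15, 8, 9, 4, 7, 12, 13, 1, 14]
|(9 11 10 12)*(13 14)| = |(9 11 10 12)(13 14)| = 4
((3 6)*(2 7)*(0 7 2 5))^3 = (7)(3 6) = [0, 1, 2, 6, 4, 5, 3, 7]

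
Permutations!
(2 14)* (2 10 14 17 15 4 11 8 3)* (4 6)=(2 17 15 6 4 11 8 3)(10 14)=[0, 1, 17, 2, 11, 5, 4, 7, 3, 9, 14, 8, 12, 13, 10, 6, 16, 15]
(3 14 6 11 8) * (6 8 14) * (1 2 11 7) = (1 2 11 14 8 3 6 7) = [0, 2, 11, 6, 4, 5, 7, 1, 3, 9, 10, 14, 12, 13, 8]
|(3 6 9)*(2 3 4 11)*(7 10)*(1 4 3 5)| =|(1 4 11 2 5)(3 6 9)(7 10)| =30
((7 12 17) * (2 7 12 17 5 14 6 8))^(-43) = (2 14 17 8 5 7 6 12) = [0, 1, 14, 3, 4, 7, 12, 6, 5, 9, 10, 11, 2, 13, 17, 15, 16, 8]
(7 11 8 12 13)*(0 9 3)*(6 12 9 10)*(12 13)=(0 10 6 13 7 11 8 9 3)=[10, 1, 2, 0, 4, 5, 13, 11, 9, 3, 6, 8, 12, 7]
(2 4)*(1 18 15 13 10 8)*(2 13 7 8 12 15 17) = (1 18 17 2 4 13 10 12 15 7 8) = [0, 18, 4, 3, 13, 5, 6, 8, 1, 9, 12, 11, 15, 10, 14, 7, 16, 2, 17]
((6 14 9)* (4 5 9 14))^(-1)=(14)(4 6 9 5)=[0, 1, 2, 3, 6, 4, 9, 7, 8, 5, 10, 11, 12, 13, 14]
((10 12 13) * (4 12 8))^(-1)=[0, 1, 2, 3, 8, 5, 6, 7, 10, 9, 13, 11, 4, 12]=(4 8 10 13 12)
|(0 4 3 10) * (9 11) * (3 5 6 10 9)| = 15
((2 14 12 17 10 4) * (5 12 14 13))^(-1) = (2 4 10 17 12 5 13) = [0, 1, 4, 3, 10, 13, 6, 7, 8, 9, 17, 11, 5, 2, 14, 15, 16, 12]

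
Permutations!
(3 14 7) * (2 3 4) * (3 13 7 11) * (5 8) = (2 13 7 4)(3 14 11)(5 8) = [0, 1, 13, 14, 2, 8, 6, 4, 5, 9, 10, 3, 12, 7, 11]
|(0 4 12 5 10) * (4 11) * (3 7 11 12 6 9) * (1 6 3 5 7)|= |(0 12 7 11 4 3 1 6 9 5 10)|= 11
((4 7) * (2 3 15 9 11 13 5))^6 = (2 5 13 11 9 15 3) = [0, 1, 5, 2, 4, 13, 6, 7, 8, 15, 10, 9, 12, 11, 14, 3]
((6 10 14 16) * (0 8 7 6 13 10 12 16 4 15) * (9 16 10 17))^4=(17)(0 12 15 6 4 7 14 8 10)=[12, 1, 2, 3, 7, 5, 4, 14, 10, 9, 0, 11, 15, 13, 8, 6, 16, 17]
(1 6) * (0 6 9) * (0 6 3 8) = (0 3 8)(1 9 6) = [3, 9, 2, 8, 4, 5, 1, 7, 0, 6]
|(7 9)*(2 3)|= 2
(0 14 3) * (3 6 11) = (0 14 6 11 3) = [14, 1, 2, 0, 4, 5, 11, 7, 8, 9, 10, 3, 12, 13, 6]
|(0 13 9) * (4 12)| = 6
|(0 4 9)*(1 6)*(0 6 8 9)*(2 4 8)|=|(0 8 9 6 1 2 4)|=7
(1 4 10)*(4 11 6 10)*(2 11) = (1 2 11 6 10) = [0, 2, 11, 3, 4, 5, 10, 7, 8, 9, 1, 6]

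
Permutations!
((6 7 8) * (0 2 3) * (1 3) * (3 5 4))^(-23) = (0 2 1 5 4 3)(6 7 8) = [2, 5, 1, 0, 3, 4, 7, 8, 6]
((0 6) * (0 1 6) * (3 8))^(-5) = [0, 6, 2, 8, 4, 5, 1, 7, 3] = (1 6)(3 8)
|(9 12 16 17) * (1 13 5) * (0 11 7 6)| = |(0 11 7 6)(1 13 5)(9 12 16 17)| = 12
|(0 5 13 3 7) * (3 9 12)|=|(0 5 13 9 12 3 7)|=7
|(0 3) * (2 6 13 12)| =|(0 3)(2 6 13 12)| =4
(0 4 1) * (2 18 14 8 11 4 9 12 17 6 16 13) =(0 9 12 17 6 16 13 2 18 14 8 11 4 1) =[9, 0, 18, 3, 1, 5, 16, 7, 11, 12, 10, 4, 17, 2, 8, 15, 13, 6, 14]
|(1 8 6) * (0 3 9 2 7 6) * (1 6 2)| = 10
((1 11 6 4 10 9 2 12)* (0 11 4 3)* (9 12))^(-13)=(0 3 6 11)(1 12 10 4)(2 9)=[3, 12, 9, 6, 1, 5, 11, 7, 8, 2, 4, 0, 10]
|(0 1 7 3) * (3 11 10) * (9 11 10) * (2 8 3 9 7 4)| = |(0 1 4 2 8 3)(7 10 9 11)| = 12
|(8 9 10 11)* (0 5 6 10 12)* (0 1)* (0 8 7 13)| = 28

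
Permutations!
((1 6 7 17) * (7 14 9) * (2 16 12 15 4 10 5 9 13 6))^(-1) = [0, 17, 1, 3, 15, 10, 13, 9, 8, 5, 4, 11, 16, 14, 6, 12, 2, 7] = (1 17 7 9 5 10 4 15 12 16 2)(6 13 14)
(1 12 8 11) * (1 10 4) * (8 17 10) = (1 12 17 10 4)(8 11) = [0, 12, 2, 3, 1, 5, 6, 7, 11, 9, 4, 8, 17, 13, 14, 15, 16, 10]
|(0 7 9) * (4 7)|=|(0 4 7 9)|=4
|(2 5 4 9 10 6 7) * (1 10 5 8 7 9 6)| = |(1 10)(2 8 7)(4 6 9 5)| = 12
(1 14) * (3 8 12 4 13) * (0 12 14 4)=[12, 4, 2, 8, 13, 5, 6, 7, 14, 9, 10, 11, 0, 3, 1]=(0 12)(1 4 13 3 8 14)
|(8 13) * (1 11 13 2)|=|(1 11 13 8 2)|=5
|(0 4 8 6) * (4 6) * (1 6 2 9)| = |(0 2 9 1 6)(4 8)| = 10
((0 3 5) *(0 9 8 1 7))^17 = (0 9 7 5 1 3 8) = [9, 3, 2, 8, 4, 1, 6, 5, 0, 7]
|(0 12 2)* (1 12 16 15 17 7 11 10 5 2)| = |(0 16 15 17 7 11 10 5 2)(1 12)| = 18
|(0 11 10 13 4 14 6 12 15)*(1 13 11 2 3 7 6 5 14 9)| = 28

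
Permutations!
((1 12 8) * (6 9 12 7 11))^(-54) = (1 11 9 8 7 6 12) = [0, 11, 2, 3, 4, 5, 12, 6, 7, 8, 10, 9, 1]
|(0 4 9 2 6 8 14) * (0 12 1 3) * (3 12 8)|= |(0 4 9 2 6 3)(1 12)(8 14)|= 6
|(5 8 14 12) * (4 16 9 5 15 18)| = 9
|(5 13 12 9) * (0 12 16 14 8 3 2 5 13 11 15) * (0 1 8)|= 42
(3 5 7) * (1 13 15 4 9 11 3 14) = (1 13 15 4 9 11 3 5 7 14) = [0, 13, 2, 5, 9, 7, 6, 14, 8, 11, 10, 3, 12, 15, 1, 4]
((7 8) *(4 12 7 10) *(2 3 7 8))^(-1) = (2 7 3)(4 10 8 12) = [0, 1, 7, 2, 10, 5, 6, 3, 12, 9, 8, 11, 4]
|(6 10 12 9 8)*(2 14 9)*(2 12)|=6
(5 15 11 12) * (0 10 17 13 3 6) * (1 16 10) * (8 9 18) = (0 1 16 10 17 13 3 6)(5 15 11 12)(8 9 18) = [1, 16, 2, 6, 4, 15, 0, 7, 9, 18, 17, 12, 5, 3, 14, 11, 10, 13, 8]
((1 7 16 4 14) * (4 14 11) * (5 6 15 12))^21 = [0, 7, 2, 3, 11, 6, 15, 16, 8, 9, 10, 4, 5, 13, 1, 12, 14] = (1 7 16 14)(4 11)(5 6 15 12)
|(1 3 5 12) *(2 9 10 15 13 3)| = |(1 2 9 10 15 13 3 5 12)| = 9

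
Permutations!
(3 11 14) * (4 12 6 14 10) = (3 11 10 4 12 6 14) = [0, 1, 2, 11, 12, 5, 14, 7, 8, 9, 4, 10, 6, 13, 3]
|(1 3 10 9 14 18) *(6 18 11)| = 8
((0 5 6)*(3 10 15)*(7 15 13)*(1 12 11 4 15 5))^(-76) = (0 13 4)(1 7 15)(3 12 5)(6 10 11) = [13, 7, 2, 12, 0, 3, 10, 15, 8, 9, 11, 6, 5, 4, 14, 1]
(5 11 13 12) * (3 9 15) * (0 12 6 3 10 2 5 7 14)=(0 12 7 14)(2 5 11 13 6 3 9 15 10)=[12, 1, 5, 9, 4, 11, 3, 14, 8, 15, 2, 13, 7, 6, 0, 10]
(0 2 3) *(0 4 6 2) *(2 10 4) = (2 3)(4 6 10) = [0, 1, 3, 2, 6, 5, 10, 7, 8, 9, 4]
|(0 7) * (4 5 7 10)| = |(0 10 4 5 7)| = 5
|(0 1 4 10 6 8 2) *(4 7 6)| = |(0 1 7 6 8 2)(4 10)| = 6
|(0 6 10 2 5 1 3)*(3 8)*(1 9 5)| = 14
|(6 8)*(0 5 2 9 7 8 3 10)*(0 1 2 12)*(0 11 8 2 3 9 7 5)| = 6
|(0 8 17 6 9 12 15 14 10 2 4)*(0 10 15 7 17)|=30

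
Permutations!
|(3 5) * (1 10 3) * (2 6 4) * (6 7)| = 4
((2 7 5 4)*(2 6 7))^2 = (4 7)(5 6) = [0, 1, 2, 3, 7, 6, 5, 4]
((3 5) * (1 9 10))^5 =(1 10 9)(3 5) =[0, 10, 2, 5, 4, 3, 6, 7, 8, 1, 9]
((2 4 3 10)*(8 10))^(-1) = [0, 1, 10, 4, 2, 5, 6, 7, 3, 9, 8] = (2 10 8 3 4)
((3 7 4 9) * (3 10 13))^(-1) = (3 13 10 9 4 7) = [0, 1, 2, 13, 7, 5, 6, 3, 8, 4, 9, 11, 12, 10]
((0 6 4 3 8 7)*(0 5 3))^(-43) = (0 4 6)(3 8 7 5) = [4, 1, 2, 8, 6, 3, 0, 5, 7]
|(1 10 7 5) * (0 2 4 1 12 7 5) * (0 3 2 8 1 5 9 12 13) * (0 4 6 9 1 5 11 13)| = 6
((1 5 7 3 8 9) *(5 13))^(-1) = (1 9 8 3 7 5 13) = [0, 9, 2, 7, 4, 13, 6, 5, 3, 8, 10, 11, 12, 1]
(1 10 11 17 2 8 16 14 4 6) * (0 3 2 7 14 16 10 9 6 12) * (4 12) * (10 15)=(0 3 2 8 15 10 11 17 7 14 12)(1 9 6)=[3, 9, 8, 2, 4, 5, 1, 14, 15, 6, 11, 17, 0, 13, 12, 10, 16, 7]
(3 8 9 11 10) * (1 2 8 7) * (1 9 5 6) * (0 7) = [7, 2, 8, 0, 4, 6, 1, 9, 5, 11, 3, 10] = (0 7 9 11 10 3)(1 2 8 5 6)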